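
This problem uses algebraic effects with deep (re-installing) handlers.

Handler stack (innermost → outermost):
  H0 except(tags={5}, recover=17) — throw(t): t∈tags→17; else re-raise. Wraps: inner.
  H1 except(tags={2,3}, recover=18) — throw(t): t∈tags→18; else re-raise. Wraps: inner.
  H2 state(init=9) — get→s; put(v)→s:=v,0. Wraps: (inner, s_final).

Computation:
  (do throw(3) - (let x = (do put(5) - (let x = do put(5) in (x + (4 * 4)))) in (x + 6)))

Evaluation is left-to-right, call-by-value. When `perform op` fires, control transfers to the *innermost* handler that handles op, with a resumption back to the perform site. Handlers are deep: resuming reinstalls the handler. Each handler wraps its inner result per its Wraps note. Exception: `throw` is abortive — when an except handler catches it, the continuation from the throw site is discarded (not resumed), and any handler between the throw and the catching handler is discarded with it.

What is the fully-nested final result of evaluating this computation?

Answer: (18, 9)

Evaluation trace:
throw(3) @ H0 re-raised
throw(3) @ H1 caught ⇒ 18
H2 returns (18, 9)
= (18, 9)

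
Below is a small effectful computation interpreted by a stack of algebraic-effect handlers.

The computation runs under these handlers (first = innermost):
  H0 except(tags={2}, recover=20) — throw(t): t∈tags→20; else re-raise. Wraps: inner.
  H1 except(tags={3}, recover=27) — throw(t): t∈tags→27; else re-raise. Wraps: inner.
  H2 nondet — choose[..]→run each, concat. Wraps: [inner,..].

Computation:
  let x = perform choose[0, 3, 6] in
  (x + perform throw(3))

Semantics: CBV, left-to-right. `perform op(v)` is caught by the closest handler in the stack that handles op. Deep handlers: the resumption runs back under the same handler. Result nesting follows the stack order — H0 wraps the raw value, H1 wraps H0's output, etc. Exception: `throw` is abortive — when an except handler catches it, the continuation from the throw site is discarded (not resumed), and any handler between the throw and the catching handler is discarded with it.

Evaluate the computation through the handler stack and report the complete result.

Evaluation trace:
choose[0, 3, 6] @ H2
  branch[0] choose=0:
    throw(3) @ H0 re-raised
    throw(3) @ H1 caught ⇒ 27
    H2 returns [27]
  branch[1] choose=3:
    throw(3) @ H0 re-raised
    throw(3) @ H1 caught ⇒ 27
    H2 returns [27]
  branch[2] choose=6:
    throw(3) @ H0 re-raised
    throw(3) @ H1 caught ⇒ 27
    H2 returns [27]
= [27, 27, 27]

Answer: [27, 27, 27]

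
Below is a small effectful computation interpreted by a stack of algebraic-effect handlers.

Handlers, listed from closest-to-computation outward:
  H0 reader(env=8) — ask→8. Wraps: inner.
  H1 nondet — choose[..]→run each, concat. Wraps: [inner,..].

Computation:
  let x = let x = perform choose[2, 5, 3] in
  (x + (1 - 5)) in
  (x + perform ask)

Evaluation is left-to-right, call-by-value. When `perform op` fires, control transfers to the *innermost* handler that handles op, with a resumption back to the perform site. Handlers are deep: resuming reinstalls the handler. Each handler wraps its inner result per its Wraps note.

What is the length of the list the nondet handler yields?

Evaluation trace:
choose[2, 5, 3] @ H1
  branch[0] choose=2:
    ask @ H0 ⇒ 8
    H0 returns 6
    H1 returns [6]
  branch[1] choose=5:
    ask @ H0 ⇒ 8
    H0 returns 9
    H1 returns [9]
  branch[2] choose=3:
    ask @ H0 ⇒ 8
    H0 returns 7
    H1 returns [7]
= [6, 9, 7]

Answer: 3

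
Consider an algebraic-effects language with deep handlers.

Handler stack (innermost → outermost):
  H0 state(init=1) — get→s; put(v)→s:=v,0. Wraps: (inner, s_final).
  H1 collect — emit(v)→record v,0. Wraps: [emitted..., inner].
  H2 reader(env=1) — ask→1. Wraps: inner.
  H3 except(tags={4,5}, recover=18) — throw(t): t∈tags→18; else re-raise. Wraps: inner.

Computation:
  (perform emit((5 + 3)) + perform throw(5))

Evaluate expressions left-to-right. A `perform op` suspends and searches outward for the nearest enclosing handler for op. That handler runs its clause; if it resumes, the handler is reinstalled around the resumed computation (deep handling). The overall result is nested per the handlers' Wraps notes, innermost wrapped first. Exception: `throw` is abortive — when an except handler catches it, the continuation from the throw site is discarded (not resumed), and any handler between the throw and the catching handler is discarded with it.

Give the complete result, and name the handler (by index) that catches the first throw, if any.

Answer: 18 ; first throw caught by: H3

Step-by-step:
emit(8) @ H1 ⇒ out+=8
throw(5) @ H3 caught ⇒ 18
= 18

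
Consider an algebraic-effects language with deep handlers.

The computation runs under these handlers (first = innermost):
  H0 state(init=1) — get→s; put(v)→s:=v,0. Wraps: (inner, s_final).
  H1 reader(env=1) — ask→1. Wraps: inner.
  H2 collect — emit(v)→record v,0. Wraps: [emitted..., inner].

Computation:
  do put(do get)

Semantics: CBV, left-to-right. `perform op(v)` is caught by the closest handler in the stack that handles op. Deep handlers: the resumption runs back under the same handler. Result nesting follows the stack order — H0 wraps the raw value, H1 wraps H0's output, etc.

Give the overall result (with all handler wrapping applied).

Working:
get @ H0 ⇒ 1
put(1) @ H0 ⇒ s:=1
H0 returns (0, 1)
H1 returns (0, 1)
H2 returns [(0, 1)]
= [(0, 1)]

Answer: [(0, 1)]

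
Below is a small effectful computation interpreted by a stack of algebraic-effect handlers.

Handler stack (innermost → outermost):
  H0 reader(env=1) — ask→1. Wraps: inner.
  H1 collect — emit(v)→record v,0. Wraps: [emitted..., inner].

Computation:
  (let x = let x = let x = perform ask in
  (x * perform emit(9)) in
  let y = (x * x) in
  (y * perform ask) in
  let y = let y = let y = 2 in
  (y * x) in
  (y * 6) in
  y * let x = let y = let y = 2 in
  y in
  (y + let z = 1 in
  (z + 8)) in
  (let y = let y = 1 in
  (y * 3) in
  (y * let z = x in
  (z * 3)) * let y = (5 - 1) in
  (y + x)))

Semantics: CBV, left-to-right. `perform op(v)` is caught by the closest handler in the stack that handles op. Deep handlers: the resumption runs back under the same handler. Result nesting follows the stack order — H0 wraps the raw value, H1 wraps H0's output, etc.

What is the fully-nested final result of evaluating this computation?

Answer: [9, 0]

Working:
ask @ H0 ⇒ 1
emit(9) @ H1 ⇒ out+=9
ask @ H0 ⇒ 1
H0 returns 0
H1 returns [9, 0]
= [9, 0]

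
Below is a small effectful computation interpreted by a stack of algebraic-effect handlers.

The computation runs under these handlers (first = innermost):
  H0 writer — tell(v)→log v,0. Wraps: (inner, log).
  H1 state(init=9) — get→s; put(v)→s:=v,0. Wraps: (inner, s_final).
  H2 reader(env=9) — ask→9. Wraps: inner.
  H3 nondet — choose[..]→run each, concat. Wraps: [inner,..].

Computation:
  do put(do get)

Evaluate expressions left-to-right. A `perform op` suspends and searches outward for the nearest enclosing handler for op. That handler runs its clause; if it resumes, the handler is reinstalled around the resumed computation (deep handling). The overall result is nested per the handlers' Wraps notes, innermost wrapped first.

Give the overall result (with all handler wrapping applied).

Step-by-step:
get @ H1 ⇒ 9
put(9) @ H1 ⇒ s:=9
H0 returns (0, ())
H1 returns ((0, ()), 9)
H2 returns ((0, ()), 9)
H3 returns [((0, ()), 9)]
= [((0, ()), 9)]

Answer: [((0, ()), 9)]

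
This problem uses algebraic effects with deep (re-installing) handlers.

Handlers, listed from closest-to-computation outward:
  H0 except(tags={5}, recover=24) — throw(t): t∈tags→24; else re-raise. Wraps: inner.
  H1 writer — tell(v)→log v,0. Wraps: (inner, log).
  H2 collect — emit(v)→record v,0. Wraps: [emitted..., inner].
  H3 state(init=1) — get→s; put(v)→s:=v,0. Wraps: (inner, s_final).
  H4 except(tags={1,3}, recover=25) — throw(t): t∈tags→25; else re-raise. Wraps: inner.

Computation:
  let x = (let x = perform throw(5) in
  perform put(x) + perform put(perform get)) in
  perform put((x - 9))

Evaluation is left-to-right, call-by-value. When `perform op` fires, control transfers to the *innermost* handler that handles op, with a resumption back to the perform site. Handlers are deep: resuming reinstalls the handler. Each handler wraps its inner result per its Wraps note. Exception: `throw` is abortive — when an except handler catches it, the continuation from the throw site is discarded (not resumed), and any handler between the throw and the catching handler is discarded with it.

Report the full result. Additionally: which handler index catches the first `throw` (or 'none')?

Step-by-step:
throw(5) @ H0 caught ⇒ 24
H1 returns (24, ())
H2 returns [(24, ())]
H3 returns ([(24, ())], 1)
H4 returns ([(24, ())], 1)
= ([(24, ())], 1)

Answer: ([(24, ())], 1) ; first throw caught by: H0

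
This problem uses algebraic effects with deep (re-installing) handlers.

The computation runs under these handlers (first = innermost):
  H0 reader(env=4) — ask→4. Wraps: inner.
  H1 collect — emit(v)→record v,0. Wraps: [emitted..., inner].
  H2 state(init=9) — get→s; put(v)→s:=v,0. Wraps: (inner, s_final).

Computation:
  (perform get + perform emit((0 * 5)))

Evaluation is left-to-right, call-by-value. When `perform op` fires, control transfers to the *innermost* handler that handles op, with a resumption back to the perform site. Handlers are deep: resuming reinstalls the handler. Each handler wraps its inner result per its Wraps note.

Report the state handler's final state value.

Answer: 9

Evaluation trace:
get @ H2 ⇒ 9
emit(0) @ H1 ⇒ out+=0
H0 returns 9
H1 returns [0, 9]
H2 returns ([0, 9], 9)
= ([0, 9], 9)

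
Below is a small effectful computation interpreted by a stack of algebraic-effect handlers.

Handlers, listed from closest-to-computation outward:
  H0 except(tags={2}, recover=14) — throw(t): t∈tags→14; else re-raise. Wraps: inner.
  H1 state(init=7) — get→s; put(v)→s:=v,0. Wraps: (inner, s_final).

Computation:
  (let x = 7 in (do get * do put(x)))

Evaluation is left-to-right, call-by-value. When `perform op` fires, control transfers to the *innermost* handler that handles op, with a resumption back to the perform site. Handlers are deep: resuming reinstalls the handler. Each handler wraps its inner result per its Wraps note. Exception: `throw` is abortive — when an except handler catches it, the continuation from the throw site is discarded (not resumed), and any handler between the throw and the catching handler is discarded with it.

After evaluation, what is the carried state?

Step-by-step:
get @ H1 ⇒ 7
put(7) @ H1 ⇒ s:=7
H0 returns 0
H1 returns (0, 7)
= (0, 7)

Answer: 7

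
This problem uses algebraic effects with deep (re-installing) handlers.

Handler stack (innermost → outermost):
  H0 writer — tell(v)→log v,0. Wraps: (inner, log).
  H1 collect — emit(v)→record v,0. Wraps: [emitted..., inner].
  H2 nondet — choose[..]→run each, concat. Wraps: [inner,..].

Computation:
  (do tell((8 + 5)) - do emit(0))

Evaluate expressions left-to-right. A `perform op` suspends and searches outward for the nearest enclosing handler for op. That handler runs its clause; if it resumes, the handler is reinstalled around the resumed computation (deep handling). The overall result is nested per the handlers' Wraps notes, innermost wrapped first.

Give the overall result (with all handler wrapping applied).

Working:
tell(13) @ H0 ⇒ log+=13
emit(0) @ H1 ⇒ out+=0
H0 returns (0, (13))
H1 returns [0, (0, (13))]
H2 returns [[0, (0, (13))]]
= [[0, (0, (13))]]

Answer: [[0, (0, (13))]]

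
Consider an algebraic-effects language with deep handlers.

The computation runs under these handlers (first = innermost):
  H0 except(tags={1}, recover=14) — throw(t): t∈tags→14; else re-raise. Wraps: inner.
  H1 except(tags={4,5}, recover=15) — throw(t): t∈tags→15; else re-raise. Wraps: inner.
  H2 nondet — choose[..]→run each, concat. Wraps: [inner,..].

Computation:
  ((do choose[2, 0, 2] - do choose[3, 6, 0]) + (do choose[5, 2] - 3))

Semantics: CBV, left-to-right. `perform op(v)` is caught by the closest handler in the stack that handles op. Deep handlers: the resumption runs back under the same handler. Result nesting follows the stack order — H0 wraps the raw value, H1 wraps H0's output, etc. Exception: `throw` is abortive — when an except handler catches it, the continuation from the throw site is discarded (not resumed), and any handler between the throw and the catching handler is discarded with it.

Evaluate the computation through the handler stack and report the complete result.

Answer: [1, -2, -2, -5, 4, 1, -1, -4, -4, -7, 2, -1, 1, -2, -2, -5, 4, 1]

Evaluation trace:
choose[2, 0, 2] @ H2
  branch[0] choose=2:
    choose[3, 6, 0] @ H2
      branch[0] choose=3:
        choose[5, 2] @ H2
          branch[0] choose=5:
            H0 returns 1
            H1 returns 1
            H2 returns [1]
          branch[1] choose=2:
            H0 returns -2
            H1 returns -2
            H2 returns [-2]
      branch[1] choose=6:
        choose[5, 2] @ H2
          branch[0] choose=5:
            H0 returns -2
            H1 returns -2
            H2 returns [-2]
          branch[1] choose=2:
            H0 returns -5
            H1 returns -5
            H2 returns [-5]
      branch[2] choose=0:
        choose[5, 2] @ H2
          branch[0] choose=5:
            H0 returns 4
            H1 returns 4
            H2 returns [4]
          branch[1] choose=2:
            H0 returns 1
            H1 returns 1
            H2 returns [1]
  branch[1] choose=0:
    choose[3, 6, 0] @ H2
      branch[0] choose=3:
        choose[5, 2] @ H2
          branch[0] choose=5:
            H0 returns -1
            H1 returns -1
            H2 returns [-1]
          branch[1] choose=2:
            H0 returns -4
            H1 returns -4
            H2 returns [-4]
      branch[1] choose=6:
        choose[5, 2] @ H2
          branch[0] choose=5:
            H0 returns -4
            H1 returns -4
            H2 returns [-4]
          branch[1] choose=2:
            H0 returns -7
            H1 returns -7
            H2 returns [-7]
      branch[2] choose=0:
        choose[5, 2] @ H2
          branch[0] choose=5:
            H0 returns 2
            H1 returns 2
            H2 returns [2]
          branch[1] choose=2:
            H0 returns -1
            H1 returns -1
            H2 returns [-1]
  branch[2] choose=2:
    choose[3, 6, 0] @ H2
      branch[0] choose=3:
        choose[5, 2] @ H2
          branch[0] choose=5:
            H0 returns 1
            H1 returns 1
            H2 returns [1]
          branch[1] choose=2:
            H0 returns -2
            H1 returns -2
            H2 returns [-2]
      branch[1] choose=6:
        choose[5, 2] @ H2
          branch[0] choose=5:
            H0 returns -2
            H1 returns -2
            H2 returns [-2]
          branch[1] choose=2:
            H0 returns -5
            H1 returns -5
            H2 returns [-5]
      branch[2] choose=0:
        choose[5, 2] @ H2
          branch[0] choose=5:
            H0 returns 4
            H1 returns 4
            H2 returns [4]
          branch[1] choose=2:
            H0 returns 1
            H1 returns 1
            H2 returns [1]
= [1, -2, -2, -5, 4, 1, -1, -4, -4, -7, 2, -1, 1, -2, -2, -5, 4, 1]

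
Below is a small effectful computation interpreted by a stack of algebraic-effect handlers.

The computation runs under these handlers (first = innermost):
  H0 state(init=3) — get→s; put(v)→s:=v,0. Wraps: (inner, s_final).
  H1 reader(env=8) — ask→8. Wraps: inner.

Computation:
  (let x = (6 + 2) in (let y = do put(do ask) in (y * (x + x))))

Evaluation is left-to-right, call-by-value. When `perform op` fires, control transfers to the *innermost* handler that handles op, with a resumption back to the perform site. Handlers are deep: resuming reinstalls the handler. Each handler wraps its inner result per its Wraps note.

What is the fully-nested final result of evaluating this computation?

Answer: (0, 8)

Working:
ask @ H1 ⇒ 8
put(8) @ H0 ⇒ s:=8
H0 returns (0, 8)
H1 returns (0, 8)
= (0, 8)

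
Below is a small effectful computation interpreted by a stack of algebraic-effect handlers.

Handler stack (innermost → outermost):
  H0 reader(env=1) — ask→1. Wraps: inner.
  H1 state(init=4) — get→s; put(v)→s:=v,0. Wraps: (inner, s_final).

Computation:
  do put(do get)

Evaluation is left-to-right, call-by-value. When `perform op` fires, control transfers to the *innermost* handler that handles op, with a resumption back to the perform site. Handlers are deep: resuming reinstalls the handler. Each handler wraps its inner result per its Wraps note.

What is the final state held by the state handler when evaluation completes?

Working:
get @ H1 ⇒ 4
put(4) @ H1 ⇒ s:=4
H0 returns 0
H1 returns (0, 4)
= (0, 4)

Answer: 4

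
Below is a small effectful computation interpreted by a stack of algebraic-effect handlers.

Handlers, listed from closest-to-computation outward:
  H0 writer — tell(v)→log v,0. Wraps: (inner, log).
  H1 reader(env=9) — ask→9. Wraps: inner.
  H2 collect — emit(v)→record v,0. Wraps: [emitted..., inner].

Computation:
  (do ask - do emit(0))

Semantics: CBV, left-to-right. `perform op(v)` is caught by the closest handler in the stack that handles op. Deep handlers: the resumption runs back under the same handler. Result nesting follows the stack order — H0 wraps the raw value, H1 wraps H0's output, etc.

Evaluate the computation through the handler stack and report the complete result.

Answer: [0, (9, ())]

Evaluation trace:
ask @ H1 ⇒ 9
emit(0) @ H2 ⇒ out+=0
H0 returns (9, ())
H1 returns (9, ())
H2 returns [0, (9, ())]
= [0, (9, ())]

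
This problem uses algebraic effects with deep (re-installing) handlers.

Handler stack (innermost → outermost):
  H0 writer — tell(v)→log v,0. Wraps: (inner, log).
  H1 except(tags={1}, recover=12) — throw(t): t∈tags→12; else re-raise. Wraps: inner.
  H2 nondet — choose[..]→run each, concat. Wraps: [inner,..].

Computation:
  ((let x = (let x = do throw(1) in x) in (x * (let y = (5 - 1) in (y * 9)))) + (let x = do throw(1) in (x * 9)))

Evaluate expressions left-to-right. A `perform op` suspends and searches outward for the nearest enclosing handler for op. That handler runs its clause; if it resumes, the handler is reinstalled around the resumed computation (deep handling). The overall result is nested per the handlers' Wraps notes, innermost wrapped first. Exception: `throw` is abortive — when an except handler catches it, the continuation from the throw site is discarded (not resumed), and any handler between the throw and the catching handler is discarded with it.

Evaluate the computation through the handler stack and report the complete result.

Working:
throw(1) @ H1 caught ⇒ 12
H2 returns [12]
= [12]

Answer: [12]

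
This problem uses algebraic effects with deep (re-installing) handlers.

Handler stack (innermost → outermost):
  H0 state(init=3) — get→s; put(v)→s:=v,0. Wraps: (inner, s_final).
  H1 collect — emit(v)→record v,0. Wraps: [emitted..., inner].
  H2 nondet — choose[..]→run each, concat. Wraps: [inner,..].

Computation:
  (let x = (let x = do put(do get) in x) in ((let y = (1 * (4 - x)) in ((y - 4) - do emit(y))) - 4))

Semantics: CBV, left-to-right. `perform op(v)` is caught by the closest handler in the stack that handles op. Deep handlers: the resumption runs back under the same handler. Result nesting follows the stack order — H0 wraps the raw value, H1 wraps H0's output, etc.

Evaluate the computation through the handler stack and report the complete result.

Evaluation trace:
get @ H0 ⇒ 3
put(3) @ H0 ⇒ s:=3
emit(4) @ H1 ⇒ out+=4
H0 returns (-4, 3)
H1 returns [4, (-4, 3)]
H2 returns [[4, (-4, 3)]]
= [[4, (-4, 3)]]

Answer: [[4, (-4, 3)]]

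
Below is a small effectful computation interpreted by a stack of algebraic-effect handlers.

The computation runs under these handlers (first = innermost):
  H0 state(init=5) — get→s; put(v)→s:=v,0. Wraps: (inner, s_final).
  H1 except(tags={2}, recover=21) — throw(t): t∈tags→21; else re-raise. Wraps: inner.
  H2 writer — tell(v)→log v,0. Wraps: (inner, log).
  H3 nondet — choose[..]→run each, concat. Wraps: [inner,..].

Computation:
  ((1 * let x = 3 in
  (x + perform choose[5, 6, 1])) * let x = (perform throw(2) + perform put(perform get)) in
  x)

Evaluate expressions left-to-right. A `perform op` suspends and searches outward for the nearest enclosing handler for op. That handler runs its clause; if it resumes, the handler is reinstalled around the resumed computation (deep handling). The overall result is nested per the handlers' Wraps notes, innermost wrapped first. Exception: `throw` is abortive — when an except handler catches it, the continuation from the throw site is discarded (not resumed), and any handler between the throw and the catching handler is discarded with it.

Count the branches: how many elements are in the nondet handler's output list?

Answer: 3

Evaluation trace:
choose[5, 6, 1] @ H3
  branch[0] choose=5:
    throw(2) @ H1 caught ⇒ 21
    H2 returns (21, ())
    H3 returns [(21, ())]
  branch[1] choose=6:
    throw(2) @ H1 caught ⇒ 21
    H2 returns (21, ())
    H3 returns [(21, ())]
  branch[2] choose=1:
    throw(2) @ H1 caught ⇒ 21
    H2 returns (21, ())
    H3 returns [(21, ())]
= [(21, ()), (21, ()), (21, ())]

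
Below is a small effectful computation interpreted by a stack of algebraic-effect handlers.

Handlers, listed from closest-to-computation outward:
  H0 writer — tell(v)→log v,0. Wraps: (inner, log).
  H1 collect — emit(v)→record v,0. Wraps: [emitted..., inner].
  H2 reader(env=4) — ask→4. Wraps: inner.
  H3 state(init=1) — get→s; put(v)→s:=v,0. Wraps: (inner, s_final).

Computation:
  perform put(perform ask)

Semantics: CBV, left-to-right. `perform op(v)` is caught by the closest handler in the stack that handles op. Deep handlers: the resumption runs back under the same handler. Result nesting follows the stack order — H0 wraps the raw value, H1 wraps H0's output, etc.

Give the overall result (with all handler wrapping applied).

Answer: ([(0, ())], 4)

Evaluation trace:
ask @ H2 ⇒ 4
put(4) @ H3 ⇒ s:=4
H0 returns (0, ())
H1 returns [(0, ())]
H2 returns [(0, ())]
H3 returns ([(0, ())], 4)
= ([(0, ())], 4)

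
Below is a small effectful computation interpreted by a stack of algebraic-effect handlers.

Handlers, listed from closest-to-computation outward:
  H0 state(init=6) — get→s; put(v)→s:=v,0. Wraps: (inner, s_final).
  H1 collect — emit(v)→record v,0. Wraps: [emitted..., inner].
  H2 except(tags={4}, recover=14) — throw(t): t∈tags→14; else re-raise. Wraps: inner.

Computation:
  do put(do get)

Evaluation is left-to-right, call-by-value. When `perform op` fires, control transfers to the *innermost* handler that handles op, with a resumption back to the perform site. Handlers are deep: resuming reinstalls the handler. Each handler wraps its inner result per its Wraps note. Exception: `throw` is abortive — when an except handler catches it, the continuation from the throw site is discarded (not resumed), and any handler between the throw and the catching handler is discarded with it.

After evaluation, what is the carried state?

Evaluation trace:
get @ H0 ⇒ 6
put(6) @ H0 ⇒ s:=6
H0 returns (0, 6)
H1 returns [(0, 6)]
H2 returns [(0, 6)]
= [(0, 6)]

Answer: 6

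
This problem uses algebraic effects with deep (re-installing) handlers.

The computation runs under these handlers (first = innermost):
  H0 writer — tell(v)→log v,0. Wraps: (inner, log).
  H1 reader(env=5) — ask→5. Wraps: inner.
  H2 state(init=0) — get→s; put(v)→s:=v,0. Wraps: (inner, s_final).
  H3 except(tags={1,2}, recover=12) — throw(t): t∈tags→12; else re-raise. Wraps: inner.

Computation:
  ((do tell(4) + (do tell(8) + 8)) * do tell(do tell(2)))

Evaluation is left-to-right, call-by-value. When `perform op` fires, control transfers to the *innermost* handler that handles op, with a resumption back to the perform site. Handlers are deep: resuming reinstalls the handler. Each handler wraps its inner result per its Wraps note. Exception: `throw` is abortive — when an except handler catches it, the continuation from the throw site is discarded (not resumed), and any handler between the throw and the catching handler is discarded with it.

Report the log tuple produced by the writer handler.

Step-by-step:
tell(4) @ H0 ⇒ log+=4
tell(8) @ H0 ⇒ log+=8
tell(2) @ H0 ⇒ log+=2
tell(0) @ H0 ⇒ log+=0
H0 returns (0, (4, 8, 2, 0))
H1 returns (0, (4, 8, 2, 0))
H2 returns ((0, (4, 8, 2, 0)), 0)
H3 returns ((0, (4, 8, 2, 0)), 0)
= ((0, (4, 8, 2, 0)), 0)

Answer: (4, 8, 2, 0)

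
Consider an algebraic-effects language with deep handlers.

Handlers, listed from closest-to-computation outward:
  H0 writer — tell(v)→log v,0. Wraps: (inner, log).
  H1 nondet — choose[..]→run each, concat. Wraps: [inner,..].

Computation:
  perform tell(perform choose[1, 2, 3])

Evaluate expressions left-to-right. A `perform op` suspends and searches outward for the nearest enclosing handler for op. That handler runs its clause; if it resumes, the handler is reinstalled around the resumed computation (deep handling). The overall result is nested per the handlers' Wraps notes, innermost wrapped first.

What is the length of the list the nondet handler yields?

Working:
choose[1, 2, 3] @ H1
  branch[0] choose=1:
    tell(1) @ H0 ⇒ log+=1
    H0 returns (0, (1))
    H1 returns [(0, (1))]
  branch[1] choose=2:
    tell(2) @ H0 ⇒ log+=2
    H0 returns (0, (2))
    H1 returns [(0, (2))]
  branch[2] choose=3:
    tell(3) @ H0 ⇒ log+=3
    H0 returns (0, (3))
    H1 returns [(0, (3))]
= [(0, (1)), (0, (2)), (0, (3))]

Answer: 3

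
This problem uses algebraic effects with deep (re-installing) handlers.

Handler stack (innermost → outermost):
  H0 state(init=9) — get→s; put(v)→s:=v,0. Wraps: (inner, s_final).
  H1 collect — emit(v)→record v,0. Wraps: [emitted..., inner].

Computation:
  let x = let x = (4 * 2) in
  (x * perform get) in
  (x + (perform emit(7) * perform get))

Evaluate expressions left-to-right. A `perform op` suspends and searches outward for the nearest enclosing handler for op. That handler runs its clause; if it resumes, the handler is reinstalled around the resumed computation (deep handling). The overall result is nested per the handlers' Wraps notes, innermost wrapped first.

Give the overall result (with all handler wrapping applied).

Answer: [7, (72, 9)]

Working:
get @ H0 ⇒ 9
emit(7) @ H1 ⇒ out+=7
get @ H0 ⇒ 9
H0 returns (72, 9)
H1 returns [7, (72, 9)]
= [7, (72, 9)]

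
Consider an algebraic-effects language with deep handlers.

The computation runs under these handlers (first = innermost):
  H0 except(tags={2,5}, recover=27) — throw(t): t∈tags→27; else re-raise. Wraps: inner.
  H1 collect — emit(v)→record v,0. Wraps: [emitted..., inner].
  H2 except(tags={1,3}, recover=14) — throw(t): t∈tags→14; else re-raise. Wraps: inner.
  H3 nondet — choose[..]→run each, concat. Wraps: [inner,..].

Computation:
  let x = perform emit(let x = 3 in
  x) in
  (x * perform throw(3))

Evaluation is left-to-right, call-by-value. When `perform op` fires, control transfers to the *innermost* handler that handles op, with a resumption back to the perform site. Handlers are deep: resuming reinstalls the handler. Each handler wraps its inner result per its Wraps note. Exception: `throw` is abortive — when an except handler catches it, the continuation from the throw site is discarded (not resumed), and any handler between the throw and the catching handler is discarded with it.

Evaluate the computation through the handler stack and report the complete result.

Step-by-step:
emit(3) @ H1 ⇒ out+=3
throw(3) @ H0 re-raised
throw(3) @ H2 caught ⇒ 14
H3 returns [14]
= [14]

Answer: [14]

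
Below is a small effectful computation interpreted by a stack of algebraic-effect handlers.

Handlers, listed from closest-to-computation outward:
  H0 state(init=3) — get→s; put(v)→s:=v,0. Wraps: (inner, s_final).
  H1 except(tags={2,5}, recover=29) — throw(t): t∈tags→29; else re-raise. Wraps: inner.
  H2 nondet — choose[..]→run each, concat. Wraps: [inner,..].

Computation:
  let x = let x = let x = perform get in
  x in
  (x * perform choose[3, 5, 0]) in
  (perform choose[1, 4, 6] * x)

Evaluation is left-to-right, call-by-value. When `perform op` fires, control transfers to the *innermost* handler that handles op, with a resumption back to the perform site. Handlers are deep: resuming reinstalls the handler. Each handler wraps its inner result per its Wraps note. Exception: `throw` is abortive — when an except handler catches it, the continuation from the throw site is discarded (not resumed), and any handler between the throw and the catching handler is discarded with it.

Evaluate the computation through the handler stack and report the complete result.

Answer: [(9, 3), (36, 3), (54, 3), (15, 3), (60, 3), (90, 3), (0, 3), (0, 3), (0, 3)]

Evaluation trace:
get @ H0 ⇒ 3
choose[3, 5, 0] @ H2
  branch[0] choose=3:
    choose[1, 4, 6] @ H2
      branch[0] choose=1:
        H0 returns (9, 3)
        H1 returns (9, 3)
        H2 returns [(9, 3)]
      branch[1] choose=4:
        H0 returns (36, 3)
        H1 returns (36, 3)
        H2 returns [(36, 3)]
      branch[2] choose=6:
        H0 returns (54, 3)
        H1 returns (54, 3)
        H2 returns [(54, 3)]
  branch[1] choose=5:
    choose[1, 4, 6] @ H2
      branch[0] choose=1:
        H0 returns (15, 3)
        H1 returns (15, 3)
        H2 returns [(15, 3)]
      branch[1] choose=4:
        H0 returns (60, 3)
        H1 returns (60, 3)
        H2 returns [(60, 3)]
      branch[2] choose=6:
        H0 returns (90, 3)
        H1 returns (90, 3)
        H2 returns [(90, 3)]
  branch[2] choose=0:
    choose[1, 4, 6] @ H2
      branch[0] choose=1:
        H0 returns (0, 3)
        H1 returns (0, 3)
        H2 returns [(0, 3)]
      branch[1] choose=4:
        H0 returns (0, 3)
        H1 returns (0, 3)
        H2 returns [(0, 3)]
      branch[2] choose=6:
        H0 returns (0, 3)
        H1 returns (0, 3)
        H2 returns [(0, 3)]
= [(9, 3), (36, 3), (54, 3), (15, 3), (60, 3), (90, 3), (0, 3), (0, 3), (0, 3)]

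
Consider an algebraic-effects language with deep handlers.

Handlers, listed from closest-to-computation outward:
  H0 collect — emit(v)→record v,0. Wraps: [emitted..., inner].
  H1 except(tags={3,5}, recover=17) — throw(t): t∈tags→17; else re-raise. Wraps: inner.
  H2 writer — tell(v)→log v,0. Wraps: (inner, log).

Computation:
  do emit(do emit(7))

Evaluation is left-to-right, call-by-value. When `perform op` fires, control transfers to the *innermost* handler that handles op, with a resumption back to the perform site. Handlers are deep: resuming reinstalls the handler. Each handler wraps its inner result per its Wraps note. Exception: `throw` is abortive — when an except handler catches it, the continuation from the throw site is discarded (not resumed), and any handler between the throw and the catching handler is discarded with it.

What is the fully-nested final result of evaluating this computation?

Working:
emit(7) @ H0 ⇒ out+=7
emit(0) @ H0 ⇒ out+=0
H0 returns [7, 0, 0]
H1 returns [7, 0, 0]
H2 returns ([7, 0, 0], ())
= ([7, 0, 0], ())

Answer: ([7, 0, 0], ())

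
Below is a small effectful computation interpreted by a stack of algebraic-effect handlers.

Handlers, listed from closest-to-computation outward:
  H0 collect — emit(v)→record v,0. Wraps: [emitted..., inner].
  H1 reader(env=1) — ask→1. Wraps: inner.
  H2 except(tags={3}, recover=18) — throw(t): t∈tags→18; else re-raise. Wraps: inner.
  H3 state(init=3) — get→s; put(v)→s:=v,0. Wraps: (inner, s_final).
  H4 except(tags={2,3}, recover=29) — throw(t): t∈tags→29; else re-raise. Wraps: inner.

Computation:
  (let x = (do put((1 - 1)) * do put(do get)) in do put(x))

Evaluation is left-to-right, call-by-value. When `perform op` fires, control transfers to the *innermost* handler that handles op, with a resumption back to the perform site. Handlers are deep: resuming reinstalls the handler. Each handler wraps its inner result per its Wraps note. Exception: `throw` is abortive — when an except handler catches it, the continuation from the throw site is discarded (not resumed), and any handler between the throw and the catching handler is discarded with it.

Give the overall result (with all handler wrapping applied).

Answer: ([0], 0)

Working:
put(0) @ H3 ⇒ s:=0
get @ H3 ⇒ 0
put(0) @ H3 ⇒ s:=0
put(0) @ H3 ⇒ s:=0
H0 returns [0]
H1 returns [0]
H2 returns [0]
H3 returns ([0], 0)
H4 returns ([0], 0)
= ([0], 0)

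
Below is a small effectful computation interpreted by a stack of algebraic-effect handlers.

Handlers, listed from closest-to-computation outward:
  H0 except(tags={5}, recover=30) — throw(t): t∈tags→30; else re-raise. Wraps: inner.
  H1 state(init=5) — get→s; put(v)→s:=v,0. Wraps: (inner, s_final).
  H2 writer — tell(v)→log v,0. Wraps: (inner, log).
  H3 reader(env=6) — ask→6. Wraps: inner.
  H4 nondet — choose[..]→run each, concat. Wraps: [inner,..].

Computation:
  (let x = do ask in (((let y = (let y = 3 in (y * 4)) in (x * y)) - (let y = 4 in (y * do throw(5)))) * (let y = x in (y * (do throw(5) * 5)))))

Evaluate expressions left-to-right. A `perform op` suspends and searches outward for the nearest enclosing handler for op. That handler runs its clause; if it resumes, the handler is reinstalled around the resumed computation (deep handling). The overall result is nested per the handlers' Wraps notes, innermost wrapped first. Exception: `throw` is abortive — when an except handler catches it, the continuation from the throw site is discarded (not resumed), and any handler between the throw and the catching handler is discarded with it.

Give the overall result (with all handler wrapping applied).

Step-by-step:
ask @ H3 ⇒ 6
throw(5) @ H0 caught ⇒ 30
H1 returns (30, 5)
H2 returns ((30, 5), ())
H3 returns ((30, 5), ())
H4 returns [((30, 5), ())]
= [((30, 5), ())]

Answer: [((30, 5), ())]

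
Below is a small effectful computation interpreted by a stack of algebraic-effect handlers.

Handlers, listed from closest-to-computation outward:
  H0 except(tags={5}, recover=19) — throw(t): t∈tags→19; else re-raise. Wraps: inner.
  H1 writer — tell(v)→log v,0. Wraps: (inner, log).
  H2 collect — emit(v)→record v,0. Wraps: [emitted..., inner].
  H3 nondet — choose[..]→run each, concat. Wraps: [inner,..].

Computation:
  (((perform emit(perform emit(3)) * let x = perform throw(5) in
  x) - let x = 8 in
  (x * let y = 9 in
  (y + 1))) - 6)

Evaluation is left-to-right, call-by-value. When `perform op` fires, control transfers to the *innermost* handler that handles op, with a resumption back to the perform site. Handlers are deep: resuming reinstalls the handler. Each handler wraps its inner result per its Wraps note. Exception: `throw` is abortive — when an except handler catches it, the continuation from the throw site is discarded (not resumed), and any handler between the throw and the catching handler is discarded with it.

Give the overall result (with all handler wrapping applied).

Answer: [[3, 0, (19, ())]]

Evaluation trace:
emit(3) @ H2 ⇒ out+=3
emit(0) @ H2 ⇒ out+=0
throw(5) @ H0 caught ⇒ 19
H1 returns (19, ())
H2 returns [3, 0, (19, ())]
H3 returns [[3, 0, (19, ())]]
= [[3, 0, (19, ())]]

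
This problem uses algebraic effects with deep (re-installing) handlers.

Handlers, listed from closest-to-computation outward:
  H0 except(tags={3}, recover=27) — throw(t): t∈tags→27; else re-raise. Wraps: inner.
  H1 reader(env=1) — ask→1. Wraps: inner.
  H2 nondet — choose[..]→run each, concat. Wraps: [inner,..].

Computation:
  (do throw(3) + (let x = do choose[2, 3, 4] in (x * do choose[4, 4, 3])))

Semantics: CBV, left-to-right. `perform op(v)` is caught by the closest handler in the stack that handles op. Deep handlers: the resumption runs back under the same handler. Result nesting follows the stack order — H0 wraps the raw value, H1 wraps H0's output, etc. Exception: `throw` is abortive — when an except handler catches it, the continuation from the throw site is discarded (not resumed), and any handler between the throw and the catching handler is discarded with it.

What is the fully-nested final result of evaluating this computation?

Working:
throw(3) @ H0 caught ⇒ 27
H1 returns 27
H2 returns [27]
= [27]

Answer: [27]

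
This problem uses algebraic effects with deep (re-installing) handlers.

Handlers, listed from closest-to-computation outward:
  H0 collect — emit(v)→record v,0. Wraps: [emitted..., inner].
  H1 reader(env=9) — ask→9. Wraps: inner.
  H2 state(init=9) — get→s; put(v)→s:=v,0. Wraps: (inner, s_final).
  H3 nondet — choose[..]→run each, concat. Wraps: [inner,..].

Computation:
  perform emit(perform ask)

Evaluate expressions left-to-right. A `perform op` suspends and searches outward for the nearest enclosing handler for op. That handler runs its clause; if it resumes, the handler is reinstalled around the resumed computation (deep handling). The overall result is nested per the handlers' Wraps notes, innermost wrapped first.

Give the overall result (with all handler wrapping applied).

Answer: [([9, 0], 9)]

Working:
ask @ H1 ⇒ 9
emit(9) @ H0 ⇒ out+=9
H0 returns [9, 0]
H1 returns [9, 0]
H2 returns ([9, 0], 9)
H3 returns [([9, 0], 9)]
= [([9, 0], 9)]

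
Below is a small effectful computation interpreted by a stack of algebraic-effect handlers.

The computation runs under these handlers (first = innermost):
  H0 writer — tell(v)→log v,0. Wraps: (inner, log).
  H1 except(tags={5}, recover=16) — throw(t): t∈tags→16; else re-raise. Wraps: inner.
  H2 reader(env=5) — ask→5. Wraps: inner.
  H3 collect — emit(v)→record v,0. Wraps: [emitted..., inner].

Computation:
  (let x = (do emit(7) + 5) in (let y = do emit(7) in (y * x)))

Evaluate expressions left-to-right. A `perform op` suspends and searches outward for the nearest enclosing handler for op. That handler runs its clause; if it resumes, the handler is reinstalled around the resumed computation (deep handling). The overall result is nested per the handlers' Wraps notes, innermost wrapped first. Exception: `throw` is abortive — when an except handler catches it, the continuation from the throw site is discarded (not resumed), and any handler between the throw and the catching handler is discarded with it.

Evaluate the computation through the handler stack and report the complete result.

Answer: [7, 7, (0, ())]

Step-by-step:
emit(7) @ H3 ⇒ out+=7
emit(7) @ H3 ⇒ out+=7
H0 returns (0, ())
H1 returns (0, ())
H2 returns (0, ())
H3 returns [7, 7, (0, ())]
= [7, 7, (0, ())]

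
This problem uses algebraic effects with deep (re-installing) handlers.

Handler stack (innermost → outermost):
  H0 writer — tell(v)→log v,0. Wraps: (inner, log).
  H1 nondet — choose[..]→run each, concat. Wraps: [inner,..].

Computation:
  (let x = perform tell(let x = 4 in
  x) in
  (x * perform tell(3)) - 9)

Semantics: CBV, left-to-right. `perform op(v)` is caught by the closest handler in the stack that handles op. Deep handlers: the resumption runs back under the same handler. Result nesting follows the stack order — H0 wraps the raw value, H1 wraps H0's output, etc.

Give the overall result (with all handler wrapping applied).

Working:
tell(4) @ H0 ⇒ log+=4
tell(3) @ H0 ⇒ log+=3
H0 returns (-9, (4, 3))
H1 returns [(-9, (4, 3))]
= [(-9, (4, 3))]

Answer: [(-9, (4, 3))]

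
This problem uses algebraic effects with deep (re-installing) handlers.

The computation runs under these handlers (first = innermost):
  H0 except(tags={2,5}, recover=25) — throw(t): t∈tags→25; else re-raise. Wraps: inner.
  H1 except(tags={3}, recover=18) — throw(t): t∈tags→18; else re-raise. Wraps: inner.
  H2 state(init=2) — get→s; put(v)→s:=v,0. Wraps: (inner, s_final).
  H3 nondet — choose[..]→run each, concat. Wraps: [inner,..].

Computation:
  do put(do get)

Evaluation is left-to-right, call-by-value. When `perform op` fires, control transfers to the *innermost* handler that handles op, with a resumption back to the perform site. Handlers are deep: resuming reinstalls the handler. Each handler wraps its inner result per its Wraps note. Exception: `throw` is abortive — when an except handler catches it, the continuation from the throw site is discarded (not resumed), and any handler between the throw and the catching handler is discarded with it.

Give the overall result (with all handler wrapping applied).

Working:
get @ H2 ⇒ 2
put(2) @ H2 ⇒ s:=2
H0 returns 0
H1 returns 0
H2 returns (0, 2)
H3 returns [(0, 2)]
= [(0, 2)]

Answer: [(0, 2)]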